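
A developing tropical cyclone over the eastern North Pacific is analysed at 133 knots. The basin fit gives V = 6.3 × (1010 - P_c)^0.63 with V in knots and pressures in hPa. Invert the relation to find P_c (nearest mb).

ΔP = (V / 6.3)^(1/0.63) = (133/6.3)^1.587.
133/6.3 = 21.111; 21.111^1.587 ≈ 126.59 mb.
P_c = 1010 − 126.59 = 883.41 ≈ 883 mb.

883 mb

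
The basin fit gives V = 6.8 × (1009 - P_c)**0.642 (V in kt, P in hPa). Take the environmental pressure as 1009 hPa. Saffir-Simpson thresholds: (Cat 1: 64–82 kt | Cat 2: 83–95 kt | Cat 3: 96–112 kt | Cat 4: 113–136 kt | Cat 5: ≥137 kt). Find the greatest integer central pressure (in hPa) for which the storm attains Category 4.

Category 4 begins at V = 113 kt.
Required ΔP = (113/6.8)^(1/0.642) = 16.618^1.558 ≈ 79.65 hPa.
P_c ≤ 1009 − 79.65 = 929.35, so the highest integer P_c is 929 hPa.

929 hPa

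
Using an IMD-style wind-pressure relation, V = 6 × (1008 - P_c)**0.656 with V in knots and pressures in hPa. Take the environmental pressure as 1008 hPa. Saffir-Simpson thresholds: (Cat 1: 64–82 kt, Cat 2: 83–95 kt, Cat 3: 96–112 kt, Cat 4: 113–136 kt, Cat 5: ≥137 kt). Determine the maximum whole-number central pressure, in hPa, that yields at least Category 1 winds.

Category 1 begins at V = 64 kt.
Required ΔP = (64/6)^(1/0.656) = 10.667^1.524 ≈ 36.91 hPa.
P_c ≤ 1008 − 36.91 = 971.09, so the highest integer P_c is 971 hPa.

971 hPa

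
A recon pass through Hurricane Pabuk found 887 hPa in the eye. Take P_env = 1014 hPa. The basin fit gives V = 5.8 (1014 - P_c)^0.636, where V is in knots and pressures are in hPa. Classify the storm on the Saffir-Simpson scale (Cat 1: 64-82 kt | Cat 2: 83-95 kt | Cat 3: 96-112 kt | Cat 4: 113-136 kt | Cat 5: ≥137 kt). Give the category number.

4

ΔP = 1014 − 887 = 127 hPa.
V ≈ 5.8 × 127^0.636 = 5.8 × 21.78 ≈ 126 kt.
126 kt falls in the Category 4 band.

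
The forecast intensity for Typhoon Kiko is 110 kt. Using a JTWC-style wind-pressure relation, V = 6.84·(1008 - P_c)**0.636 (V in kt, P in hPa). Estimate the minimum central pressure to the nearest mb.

ΔP = (V / 6.84)^(1/0.636) = (110/6.84)^1.572.
110/6.84 = 16.082; 16.082^1.572 ≈ 78.84 mb.
P_c = 1008 − 78.84 = 929.16 ≈ 929 mb.

929 mb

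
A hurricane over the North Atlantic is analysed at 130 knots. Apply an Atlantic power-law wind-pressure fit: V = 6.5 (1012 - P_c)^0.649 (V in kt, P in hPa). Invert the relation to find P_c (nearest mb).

ΔP = (V / 6.5)^(1/0.649) = (130/6.5)^1.541.
130/6.5 = 20.000; 20.000^1.541 ≈ 101.08 mb.
P_c = 1012 − 101.08 = 910.92 ≈ 911 mb.

911 mb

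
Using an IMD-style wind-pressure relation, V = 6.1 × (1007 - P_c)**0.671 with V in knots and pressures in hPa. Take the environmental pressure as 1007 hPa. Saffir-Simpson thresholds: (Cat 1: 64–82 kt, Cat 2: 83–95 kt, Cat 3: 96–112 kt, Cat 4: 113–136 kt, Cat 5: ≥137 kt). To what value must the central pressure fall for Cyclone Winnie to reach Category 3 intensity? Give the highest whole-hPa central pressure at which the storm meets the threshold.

Category 3 begins at V = 96 kt.
Required ΔP = (96/6.1)^(1/0.671) = 15.738^1.490 ≈ 60.79 hPa.
P_c ≤ 1007 − 60.79 = 946.21, so the highest integer P_c is 946 hPa.

946 hPa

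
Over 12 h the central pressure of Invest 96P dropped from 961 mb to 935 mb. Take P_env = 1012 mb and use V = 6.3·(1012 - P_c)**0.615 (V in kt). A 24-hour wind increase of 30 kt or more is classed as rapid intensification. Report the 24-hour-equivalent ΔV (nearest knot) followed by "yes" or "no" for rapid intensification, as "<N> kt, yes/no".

41 kt, yes

V₁: ΔP = 51, V ≈ 6.3 × 51^0.615 ≈ 70.71 kt.
V₂: ΔP = 77, V ≈ 6.3 × 77^0.615 ≈ 91.10 kt.
ΔV over 12 h = 20.39 kt → 24 h equivalent = 20.39 × 24/12 ≈ 40.78 kt.
41 kt ≥ 30 kt ⇒ rapid intensification.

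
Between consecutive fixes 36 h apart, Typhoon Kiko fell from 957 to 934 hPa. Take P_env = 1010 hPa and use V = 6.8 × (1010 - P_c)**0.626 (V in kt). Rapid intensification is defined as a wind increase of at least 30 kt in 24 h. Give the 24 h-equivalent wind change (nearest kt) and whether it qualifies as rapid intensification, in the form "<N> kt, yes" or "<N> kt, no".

V₁: ΔP = 53, V ≈ 6.8 × 53^0.626 ≈ 81.64 kt.
V₂: ΔP = 76, V ≈ 6.8 × 76^0.626 ≈ 102.31 kt.
ΔV over 36 h = 20.67 kt → 24 h equivalent = 20.67 × 24/36 ≈ 13.78 kt.
14 kt < 30 kt ⇒ not rapid intensification.

14 kt, no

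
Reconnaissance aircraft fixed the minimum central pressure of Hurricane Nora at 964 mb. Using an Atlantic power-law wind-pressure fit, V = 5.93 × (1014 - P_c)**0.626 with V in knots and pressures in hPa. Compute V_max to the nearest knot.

69 kt

ΔP = 1014 − 964 = 50 mb.
50^0.626 ≈ 11.576.
V ≈ 5.93 × 11.576 ≈ 68.6 kt.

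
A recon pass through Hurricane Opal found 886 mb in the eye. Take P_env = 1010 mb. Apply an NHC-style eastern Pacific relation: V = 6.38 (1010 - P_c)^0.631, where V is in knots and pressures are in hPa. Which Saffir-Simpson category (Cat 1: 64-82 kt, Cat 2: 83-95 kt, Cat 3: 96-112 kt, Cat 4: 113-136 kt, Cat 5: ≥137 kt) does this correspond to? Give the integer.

4

ΔP = 1010 − 886 = 124 mb.
V ≈ 6.38 × 124^0.631 = 6.38 × 20.94 ≈ 134 kt.
134 kt falls in the Category 4 band.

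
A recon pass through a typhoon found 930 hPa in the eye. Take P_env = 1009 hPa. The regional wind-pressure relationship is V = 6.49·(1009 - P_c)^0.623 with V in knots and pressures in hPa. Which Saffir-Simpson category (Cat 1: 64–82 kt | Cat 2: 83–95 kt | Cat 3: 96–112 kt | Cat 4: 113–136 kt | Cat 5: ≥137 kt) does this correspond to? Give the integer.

ΔP = 1009 − 930 = 79 hPa.
V ≈ 6.49 × 79^0.623 = 6.49 × 15.21 ≈ 99 kt.
99 kt falls in the Category 3 band.

3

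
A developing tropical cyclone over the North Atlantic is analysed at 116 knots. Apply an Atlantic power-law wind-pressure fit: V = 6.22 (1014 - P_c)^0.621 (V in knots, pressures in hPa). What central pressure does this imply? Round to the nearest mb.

ΔP = (V / 6.22)^(1/0.621) = (116/6.22)^1.610.
116/6.22 = 18.650; 18.650^1.610 ≈ 111.22 mb.
P_c = 1014 − 111.22 = 902.78 ≈ 903 mb.

903 mb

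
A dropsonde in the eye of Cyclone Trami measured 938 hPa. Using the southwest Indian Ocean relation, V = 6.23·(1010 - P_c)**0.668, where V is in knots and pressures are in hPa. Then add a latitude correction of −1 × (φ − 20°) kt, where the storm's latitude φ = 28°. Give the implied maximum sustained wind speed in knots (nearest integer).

100 kt

ΔP = 1010 − 938 = 72 hPa.
72^0.668 ≈ 17.406.
V ≈ 6.23 × 17.406 ≈ 108.4 kt.
Latitude correction: −1 × (28 − 20) = -8 kt.
Corrected V ≈ 100.4 kt → 100 kt.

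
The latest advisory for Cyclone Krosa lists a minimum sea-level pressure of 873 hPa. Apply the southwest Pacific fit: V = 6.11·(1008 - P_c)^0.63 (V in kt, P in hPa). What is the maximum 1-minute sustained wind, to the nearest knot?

ΔP = 1008 − 873 = 135 hPa.
135^0.63 ≈ 21.984.
V ≈ 6.11 × 21.984 ≈ 134.3 kt.

134 kt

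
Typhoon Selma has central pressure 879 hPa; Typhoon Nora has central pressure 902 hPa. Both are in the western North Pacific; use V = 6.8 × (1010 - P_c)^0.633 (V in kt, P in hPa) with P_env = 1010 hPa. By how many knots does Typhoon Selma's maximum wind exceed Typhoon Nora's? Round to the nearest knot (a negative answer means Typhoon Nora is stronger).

17 kt

Typhoon Selma: ΔP = 131; V ≈ 6.8 × 131^0.633 ≈ 148.85 kt.
Typhoon Nora: ΔP = 108; V ≈ 6.8 × 108^0.633 ≈ 131.72 kt.
Difference ≈ 148.85 − 131.72 = 17.13 → 17 kt.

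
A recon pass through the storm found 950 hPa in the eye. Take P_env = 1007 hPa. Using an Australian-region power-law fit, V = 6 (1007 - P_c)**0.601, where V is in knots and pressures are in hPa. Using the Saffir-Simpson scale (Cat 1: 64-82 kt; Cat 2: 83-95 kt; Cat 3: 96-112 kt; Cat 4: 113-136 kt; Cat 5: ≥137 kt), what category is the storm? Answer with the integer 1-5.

ΔP = 1007 − 950 = 57 hPa.
V ≈ 6 × 57^0.601 = 6 × 11.36 ≈ 68 kt.
68 kt falls in the Category 1 band.

1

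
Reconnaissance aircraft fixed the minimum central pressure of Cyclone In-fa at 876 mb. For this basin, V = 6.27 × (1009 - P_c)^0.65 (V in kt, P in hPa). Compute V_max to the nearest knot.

ΔP = 1009 − 876 = 133 mb.
133^0.65 ≈ 24.016.
V ≈ 6.27 × 24.016 ≈ 150.6 kt.

151 kt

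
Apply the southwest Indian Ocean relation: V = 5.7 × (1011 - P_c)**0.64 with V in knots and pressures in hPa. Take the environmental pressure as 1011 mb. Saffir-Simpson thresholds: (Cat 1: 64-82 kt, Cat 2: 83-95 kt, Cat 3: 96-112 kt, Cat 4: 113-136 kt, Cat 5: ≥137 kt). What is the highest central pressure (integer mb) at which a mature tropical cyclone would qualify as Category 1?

Category 1 begins at V = 64 kt.
Required ΔP = (64/5.7)^(1/0.64) = 11.228^1.562 ≈ 43.76 mb.
P_c ≤ 1011 − 43.76 = 967.24, so the highest integer P_c is 967 mb.

967 mb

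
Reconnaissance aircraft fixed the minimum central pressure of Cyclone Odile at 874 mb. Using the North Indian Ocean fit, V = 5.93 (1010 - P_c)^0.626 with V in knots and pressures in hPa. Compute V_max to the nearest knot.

128 kt

ΔP = 1010 − 874 = 136 mb.
136^0.626 ≈ 21.657.
V ≈ 5.93 × 21.657 ≈ 128.4 kt.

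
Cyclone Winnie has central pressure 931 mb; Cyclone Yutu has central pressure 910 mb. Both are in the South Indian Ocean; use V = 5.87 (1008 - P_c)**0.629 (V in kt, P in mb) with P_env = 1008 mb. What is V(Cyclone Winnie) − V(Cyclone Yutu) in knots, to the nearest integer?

Cyclone Winnie: ΔP = 77; V ≈ 5.87 × 77^0.629 ≈ 90.21 kt.
Cyclone Yutu: ΔP = 98; V ≈ 5.87 × 98^0.629 ≈ 104.98 kt.
Difference ≈ 90.21 − 104.98 = -14.77 → -15 kt.

-15 kt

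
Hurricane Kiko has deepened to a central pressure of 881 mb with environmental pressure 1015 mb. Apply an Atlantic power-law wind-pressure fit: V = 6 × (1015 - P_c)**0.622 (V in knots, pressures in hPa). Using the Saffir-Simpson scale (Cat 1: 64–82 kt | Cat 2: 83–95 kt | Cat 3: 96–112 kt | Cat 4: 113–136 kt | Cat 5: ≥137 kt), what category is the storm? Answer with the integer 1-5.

ΔP = 1015 − 881 = 134 mb.
V ≈ 6 × 134^0.622 = 6 × 21.04 ≈ 126 kt.
126 kt falls in the Category 4 band.

4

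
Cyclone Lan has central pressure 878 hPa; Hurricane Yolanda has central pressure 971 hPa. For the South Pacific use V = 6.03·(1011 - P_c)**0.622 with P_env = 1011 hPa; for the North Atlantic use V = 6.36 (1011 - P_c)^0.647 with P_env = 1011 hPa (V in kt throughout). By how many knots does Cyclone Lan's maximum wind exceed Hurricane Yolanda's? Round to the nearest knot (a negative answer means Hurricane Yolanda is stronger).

57 kt

Cyclone Lan: ΔP = 133; V ≈ 6.03 × 133^0.622 ≈ 126.29 kt.
Hurricane Yolanda: ΔP = 40; V ≈ 6.36 × 40^0.647 ≈ 69.18 kt.
Difference ≈ 126.29 − 69.18 = 57.11 → 57 kt.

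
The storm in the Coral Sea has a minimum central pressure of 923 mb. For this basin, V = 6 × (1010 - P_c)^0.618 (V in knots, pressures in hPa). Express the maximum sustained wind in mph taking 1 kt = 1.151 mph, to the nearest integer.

109 mph

ΔP = 1010 − 923 = 87 mb.
V ≈ 6 × 87^0.618 = 6 × 15.799 ≈ 94.793 kt.
94.793 × 1.151 ≈ 109.11 mph → 109 mph.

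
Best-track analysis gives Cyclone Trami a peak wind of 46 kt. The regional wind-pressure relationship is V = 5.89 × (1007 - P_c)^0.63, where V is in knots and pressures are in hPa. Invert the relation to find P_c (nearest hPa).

981 hPa

ΔP = (V / 5.89)^(1/0.63) = (46/5.89)^1.587.
46/5.89 = 7.810; 7.810^1.587 ≈ 26.12 hPa.
P_c = 1007 − 26.12 = 980.88 ≈ 981 hPa.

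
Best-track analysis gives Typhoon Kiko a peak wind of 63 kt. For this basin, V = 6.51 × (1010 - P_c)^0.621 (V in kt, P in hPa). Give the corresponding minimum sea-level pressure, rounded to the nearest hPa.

971 hPa

ΔP = (V / 6.51)^(1/0.621) = (63/6.51)^1.610.
63/6.51 = 9.677; 9.677^1.610 ≈ 38.67 hPa.
P_c = 1010 − 38.67 = 971.33 ≈ 971 hPa.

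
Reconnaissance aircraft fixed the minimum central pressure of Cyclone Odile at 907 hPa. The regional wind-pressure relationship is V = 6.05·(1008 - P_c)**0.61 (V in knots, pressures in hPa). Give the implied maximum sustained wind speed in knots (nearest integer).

101 kt

ΔP = 1008 − 907 = 101 hPa.
101^0.61 ≈ 16.697.
V ≈ 6.05 × 16.697 ≈ 101.0 kt.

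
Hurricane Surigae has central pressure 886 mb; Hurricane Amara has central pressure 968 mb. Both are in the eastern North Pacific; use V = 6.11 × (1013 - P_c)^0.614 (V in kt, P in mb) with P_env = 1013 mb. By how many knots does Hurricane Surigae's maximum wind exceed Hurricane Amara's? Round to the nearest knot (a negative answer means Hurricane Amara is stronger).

Hurricane Surigae: ΔP = 127; V ≈ 6.11 × 127^0.614 ≈ 119.61 kt.
Hurricane Amara: ΔP = 45; V ≈ 6.11 × 45^0.614 ≈ 63.26 kt.
Difference ≈ 119.61 − 63.26 = 56.35 → 56 kt.

56 kt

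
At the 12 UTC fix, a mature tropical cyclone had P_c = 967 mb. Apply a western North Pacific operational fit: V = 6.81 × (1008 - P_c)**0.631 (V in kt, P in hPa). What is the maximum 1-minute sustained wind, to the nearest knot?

71 kt

ΔP = 1008 − 967 = 41 mb.
41^0.631 ≈ 10.415.
V ≈ 6.81 × 10.415 ≈ 70.9 kt.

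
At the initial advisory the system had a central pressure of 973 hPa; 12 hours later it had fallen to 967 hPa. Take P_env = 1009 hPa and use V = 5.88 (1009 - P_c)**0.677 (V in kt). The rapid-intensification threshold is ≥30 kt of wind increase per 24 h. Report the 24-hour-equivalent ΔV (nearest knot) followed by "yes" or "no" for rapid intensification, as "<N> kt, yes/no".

V₁: ΔP = 36, V ≈ 5.88 × 36^0.677 ≈ 66.53 kt.
V₂: ΔP = 42, V ≈ 5.88 × 42^0.677 ≈ 73.84 kt.
ΔV over 12 h = 7.31 kt → 24 h equivalent = 7.31 × 24/12 ≈ 14.62 kt.
15 kt < 30 kt ⇒ not rapid intensification.

15 kt, no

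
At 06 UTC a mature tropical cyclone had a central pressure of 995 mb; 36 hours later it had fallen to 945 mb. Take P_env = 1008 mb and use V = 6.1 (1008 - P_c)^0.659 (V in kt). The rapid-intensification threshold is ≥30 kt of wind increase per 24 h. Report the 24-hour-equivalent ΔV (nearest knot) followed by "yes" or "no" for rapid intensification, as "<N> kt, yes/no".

40 kt, yes

V₁: ΔP = 13, V ≈ 6.1 × 13^0.659 ≈ 33.07 kt.
V₂: ΔP = 63, V ≈ 6.1 × 63^0.659 ≈ 93.56 kt.
ΔV over 36 h = 60.49 kt → 24 h equivalent = 60.49 × 24/36 ≈ 40.33 kt.
40 kt ≥ 30 kt ⇒ rapid intensification.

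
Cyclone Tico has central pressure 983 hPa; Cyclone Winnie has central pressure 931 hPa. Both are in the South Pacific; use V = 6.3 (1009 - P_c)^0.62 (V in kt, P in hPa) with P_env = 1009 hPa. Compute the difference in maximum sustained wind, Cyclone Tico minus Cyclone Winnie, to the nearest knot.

Cyclone Tico: ΔP = 26; V ≈ 6.3 × 26^0.62 ≈ 47.49 kt.
Cyclone Winnie: ΔP = 78; V ≈ 6.3 × 78^0.62 ≈ 93.85 kt.
Difference ≈ 47.49 − 93.85 = -46.36 → -46 kt.

-46 kt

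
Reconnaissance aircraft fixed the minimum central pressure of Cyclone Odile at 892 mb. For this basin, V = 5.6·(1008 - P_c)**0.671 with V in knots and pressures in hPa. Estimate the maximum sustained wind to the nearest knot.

ΔP = 1008 − 892 = 116 mb.
116^0.671 ≈ 24.280.
V ≈ 5.6 × 24.280 ≈ 136.0 kt.

136 kt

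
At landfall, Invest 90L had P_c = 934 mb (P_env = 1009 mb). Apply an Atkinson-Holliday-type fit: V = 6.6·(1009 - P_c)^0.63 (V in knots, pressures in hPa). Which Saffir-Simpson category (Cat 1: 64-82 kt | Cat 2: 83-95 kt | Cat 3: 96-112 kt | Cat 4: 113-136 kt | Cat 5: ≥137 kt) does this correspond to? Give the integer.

3

ΔP = 1009 − 934 = 75 mb.
V ≈ 6.6 × 75^0.63 = 6.6 × 15.18 ≈ 100 kt.
100 kt falls in the Category 3 band.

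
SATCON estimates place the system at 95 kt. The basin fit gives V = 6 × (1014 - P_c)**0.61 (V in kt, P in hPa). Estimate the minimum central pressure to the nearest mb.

921 mb

ΔP = (V / 6)^(1/0.61) = (95/6)^1.639.
95/6 = 15.833; 15.833^1.639 ≈ 92.58 mb.
P_c = 1014 − 92.58 = 921.42 ≈ 921 mb.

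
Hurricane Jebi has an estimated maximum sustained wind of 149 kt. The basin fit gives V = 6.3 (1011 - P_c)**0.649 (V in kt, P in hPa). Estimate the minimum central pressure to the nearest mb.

880 mb

ΔP = (V / 6.3)^(1/0.649) = (149/6.3)^1.541.
149/6.3 = 23.651; 23.651^1.541 ≈ 130.88 mb.
P_c = 1011 − 130.88 = 880.12 ≈ 880 mb.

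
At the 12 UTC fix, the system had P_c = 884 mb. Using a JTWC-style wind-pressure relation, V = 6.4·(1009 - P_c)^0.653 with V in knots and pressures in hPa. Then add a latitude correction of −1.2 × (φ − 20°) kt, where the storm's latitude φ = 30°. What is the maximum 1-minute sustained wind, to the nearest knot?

138 kt

ΔP = 1009 − 884 = 125 mb.
125^0.653 ≈ 23.404.
V ≈ 6.4 × 23.404 ≈ 149.8 kt.
Latitude correction: −1.2 × (30 − 20) = -12 kt.
Corrected V ≈ 137.8 kt → 138 kt.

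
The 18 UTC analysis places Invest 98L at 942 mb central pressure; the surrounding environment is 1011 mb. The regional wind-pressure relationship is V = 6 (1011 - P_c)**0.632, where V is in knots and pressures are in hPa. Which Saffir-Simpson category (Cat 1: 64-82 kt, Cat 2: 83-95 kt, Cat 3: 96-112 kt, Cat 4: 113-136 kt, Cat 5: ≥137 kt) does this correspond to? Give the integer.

ΔP = 1011 − 942 = 69 mb.
V ≈ 6 × 69^0.632 = 6 × 14.53 ≈ 87 kt.
87 kt falls in the Category 2 band.

2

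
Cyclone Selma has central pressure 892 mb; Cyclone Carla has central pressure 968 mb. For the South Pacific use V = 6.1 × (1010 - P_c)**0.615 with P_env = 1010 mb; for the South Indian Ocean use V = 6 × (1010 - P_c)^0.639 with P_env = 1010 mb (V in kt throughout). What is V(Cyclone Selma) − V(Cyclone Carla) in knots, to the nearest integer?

Cyclone Selma: ΔP = 118; V ≈ 6.1 × 118^0.615 ≈ 114.69 kt.
Cyclone Carla: ΔP = 42; V ≈ 6 × 42^0.639 ≈ 65.37 kt.
Difference ≈ 114.69 − 65.37 = 49.32 → 49 kt.

49 kt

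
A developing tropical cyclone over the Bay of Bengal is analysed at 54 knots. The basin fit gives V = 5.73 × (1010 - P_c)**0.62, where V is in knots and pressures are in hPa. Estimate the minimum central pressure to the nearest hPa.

973 hPa

ΔP = (V / 5.73)^(1/0.62) = (54/5.73)^1.613.
54/5.73 = 9.424; 9.424^1.613 ≈ 37.27 hPa.
P_c = 1010 − 37.27 = 972.73 ≈ 973 hPa.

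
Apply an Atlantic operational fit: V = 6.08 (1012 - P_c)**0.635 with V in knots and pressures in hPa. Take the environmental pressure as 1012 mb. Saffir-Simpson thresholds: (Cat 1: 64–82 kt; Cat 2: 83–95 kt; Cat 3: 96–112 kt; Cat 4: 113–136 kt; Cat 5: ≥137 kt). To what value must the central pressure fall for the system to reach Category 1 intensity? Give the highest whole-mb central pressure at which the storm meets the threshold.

971 mb

Category 1 begins at V = 64 kt.
Required ΔP = (64/6.08)^(1/0.635) = 10.526^1.575 ≈ 40.73 mb.
P_c ≤ 1012 − 40.73 = 971.27, so the highest integer P_c is 971 mb.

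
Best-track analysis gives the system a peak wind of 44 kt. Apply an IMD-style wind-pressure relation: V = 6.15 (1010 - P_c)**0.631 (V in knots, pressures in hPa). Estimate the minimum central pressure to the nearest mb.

ΔP = (V / 6.15)^(1/0.631) = (44/6.15)^1.585.
44/6.15 = 7.154; 7.154^1.585 ≈ 22.61 mb.
P_c = 1010 − 22.61 = 987.39 ≈ 987 mb.

987 mb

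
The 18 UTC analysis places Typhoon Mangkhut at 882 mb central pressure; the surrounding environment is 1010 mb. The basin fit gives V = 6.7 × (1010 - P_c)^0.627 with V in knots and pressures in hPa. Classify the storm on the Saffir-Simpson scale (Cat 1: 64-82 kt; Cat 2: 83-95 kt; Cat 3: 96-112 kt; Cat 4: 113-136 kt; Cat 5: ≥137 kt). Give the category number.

ΔP = 1010 − 882 = 128 mb.
V ≈ 6.7 × 128^0.627 = 6.7 × 20.95 ≈ 140 kt.
140 kt falls in the Category 5 band.

5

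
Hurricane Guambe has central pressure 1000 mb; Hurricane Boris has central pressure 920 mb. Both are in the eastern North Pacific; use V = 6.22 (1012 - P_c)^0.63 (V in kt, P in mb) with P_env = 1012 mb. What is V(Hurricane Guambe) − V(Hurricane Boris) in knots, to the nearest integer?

-78 kt

Hurricane Guambe: ΔP = 12; V ≈ 6.22 × 12^0.63 ≈ 29.76 kt.
Hurricane Boris: ΔP = 92; V ≈ 6.22 × 92^0.63 ≈ 107.39 kt.
Difference ≈ 29.76 − 107.39 = -77.63 → -78 kt.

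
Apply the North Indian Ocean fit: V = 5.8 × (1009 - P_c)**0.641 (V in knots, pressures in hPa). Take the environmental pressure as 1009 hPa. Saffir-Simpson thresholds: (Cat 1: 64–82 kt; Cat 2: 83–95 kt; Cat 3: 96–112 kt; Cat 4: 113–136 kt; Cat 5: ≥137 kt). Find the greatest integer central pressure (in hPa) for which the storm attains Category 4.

Category 4 begins at V = 113 kt.
Required ΔP = (113/5.8)^(1/0.641) = 19.483^1.560 ≈ 102.79 hPa.
P_c ≤ 1009 − 102.79 = 906.21, so the highest integer P_c is 906 hPa.

906 hPa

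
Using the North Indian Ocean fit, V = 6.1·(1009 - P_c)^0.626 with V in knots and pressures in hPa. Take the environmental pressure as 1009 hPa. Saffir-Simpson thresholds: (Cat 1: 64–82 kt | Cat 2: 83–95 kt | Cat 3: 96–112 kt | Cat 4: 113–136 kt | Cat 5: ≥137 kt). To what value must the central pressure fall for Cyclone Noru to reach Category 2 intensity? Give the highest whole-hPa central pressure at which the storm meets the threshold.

944 hPa

Category 2 begins at V = 83 kt.
Required ΔP = (83/6.1)^(1/0.626) = 13.607^1.597 ≈ 64.73 hPa.
P_c ≤ 1009 − 64.73 = 944.27, so the highest integer P_c is 944 hPa.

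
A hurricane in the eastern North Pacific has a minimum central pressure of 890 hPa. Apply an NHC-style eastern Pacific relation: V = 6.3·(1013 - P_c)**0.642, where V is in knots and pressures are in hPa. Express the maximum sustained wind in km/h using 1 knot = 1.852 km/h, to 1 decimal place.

ΔP = 1013 − 890 = 123 hPa.
V ≈ 6.3 × 123^0.642 = 6.3 × 21.964 ≈ 138.376 kt.
138.376 × 1.852 ≈ 256.27 km/h → 256.3 km/h.

256.3 km/h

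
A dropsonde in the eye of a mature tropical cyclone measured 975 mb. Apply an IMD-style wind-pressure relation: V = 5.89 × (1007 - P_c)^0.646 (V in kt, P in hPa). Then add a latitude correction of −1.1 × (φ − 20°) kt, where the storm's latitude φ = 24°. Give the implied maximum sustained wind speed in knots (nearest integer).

51 kt

ΔP = 1007 − 975 = 32 mb.
32^0.646 ≈ 9.383.
V ≈ 5.89 × 9.383 ≈ 55.3 kt.
Latitude correction: −1.1 × (24 − 20) = -4.4 kt.
Corrected V ≈ 50.9 kt → 51 kt.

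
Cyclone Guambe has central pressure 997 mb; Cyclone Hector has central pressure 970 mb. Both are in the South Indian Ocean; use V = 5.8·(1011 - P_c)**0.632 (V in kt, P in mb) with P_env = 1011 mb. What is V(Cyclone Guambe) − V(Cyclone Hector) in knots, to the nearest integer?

-30 kt

Cyclone Guambe: ΔP = 14; V ≈ 5.8 × 14^0.632 ≈ 30.75 kt.
Cyclone Hector: ΔP = 41; V ≈ 5.8 × 41^0.632 ≈ 60.63 kt.
Difference ≈ 30.75 − 60.63 = -29.88 → -30 kt.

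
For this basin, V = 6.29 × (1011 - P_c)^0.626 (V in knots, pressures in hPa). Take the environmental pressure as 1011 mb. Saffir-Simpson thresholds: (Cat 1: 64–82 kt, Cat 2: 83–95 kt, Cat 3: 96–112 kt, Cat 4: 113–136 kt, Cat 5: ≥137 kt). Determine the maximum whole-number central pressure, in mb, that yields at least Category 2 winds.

Category 2 begins at V = 83 kt.
Required ΔP = (83/6.29)^(1/0.626) = 13.196^1.597 ≈ 61.63 mb.
P_c ≤ 1011 − 61.63 = 949.37, so the highest integer P_c is 949 mb.

949 mb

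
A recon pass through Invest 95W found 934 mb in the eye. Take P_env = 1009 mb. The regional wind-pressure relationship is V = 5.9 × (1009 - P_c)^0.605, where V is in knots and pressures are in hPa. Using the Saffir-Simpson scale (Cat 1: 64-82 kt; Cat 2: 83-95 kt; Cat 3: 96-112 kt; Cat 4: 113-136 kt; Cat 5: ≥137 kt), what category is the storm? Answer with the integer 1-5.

ΔP = 1009 − 934 = 75 mb.
V ≈ 5.9 × 75^0.605 = 5.9 × 13.63 ≈ 80 kt.
80 kt falls in the Category 1 band.

1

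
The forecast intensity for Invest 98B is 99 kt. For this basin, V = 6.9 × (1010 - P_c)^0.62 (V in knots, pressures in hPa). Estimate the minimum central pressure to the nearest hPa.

ΔP = (V / 6.9)^(1/0.62) = (99/6.9)^1.613.
99/6.9 = 14.348; 14.348^1.613 ≈ 73.41 hPa.
P_c = 1010 − 73.41 = 936.59 ≈ 937 hPa.

937 hPa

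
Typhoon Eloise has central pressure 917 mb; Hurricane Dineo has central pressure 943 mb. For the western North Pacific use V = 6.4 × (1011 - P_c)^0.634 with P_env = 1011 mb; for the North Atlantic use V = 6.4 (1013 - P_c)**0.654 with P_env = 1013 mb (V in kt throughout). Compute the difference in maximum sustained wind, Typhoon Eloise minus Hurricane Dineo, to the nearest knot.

Typhoon Eloise: ΔP = 94; V ≈ 6.4 × 94^0.634 ≈ 114.06 kt.
Hurricane Dineo: ΔP = 70; V ≈ 6.4 × 70^0.654 ≈ 103.01 kt.
Difference ≈ 114.06 − 103.01 = 11.05 → 11 kt.

11 kt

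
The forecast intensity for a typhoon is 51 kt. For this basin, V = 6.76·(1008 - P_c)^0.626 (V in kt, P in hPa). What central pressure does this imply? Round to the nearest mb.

983 mb

ΔP = (V / 6.76)^(1/0.626) = (51/6.76)^1.597.
51/6.76 = 7.544; 7.544^1.597 ≈ 25.23 mb.
P_c = 1008 − 25.23 = 982.77 ≈ 983 mb.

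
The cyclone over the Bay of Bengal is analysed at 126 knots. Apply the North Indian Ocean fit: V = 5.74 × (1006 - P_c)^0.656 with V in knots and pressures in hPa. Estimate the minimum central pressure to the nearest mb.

895 mb

ΔP = (V / 5.74)^(1/0.656) = (126/5.74)^1.524.
126/5.74 = 21.951; 21.951^1.524 ≈ 110.89 mb.
P_c = 1006 − 110.89 = 895.11 ≈ 895 mb.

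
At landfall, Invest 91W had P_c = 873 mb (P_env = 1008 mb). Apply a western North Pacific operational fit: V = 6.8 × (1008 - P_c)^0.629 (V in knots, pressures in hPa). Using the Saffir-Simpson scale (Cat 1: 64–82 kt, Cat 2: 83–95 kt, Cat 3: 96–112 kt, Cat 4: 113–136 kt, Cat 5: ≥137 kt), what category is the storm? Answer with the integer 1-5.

5

ΔP = 1008 − 873 = 135 mb.
V ≈ 6.8 × 135^0.629 = 6.8 × 21.88 ≈ 149 kt.
149 kt falls in the Category 5 band.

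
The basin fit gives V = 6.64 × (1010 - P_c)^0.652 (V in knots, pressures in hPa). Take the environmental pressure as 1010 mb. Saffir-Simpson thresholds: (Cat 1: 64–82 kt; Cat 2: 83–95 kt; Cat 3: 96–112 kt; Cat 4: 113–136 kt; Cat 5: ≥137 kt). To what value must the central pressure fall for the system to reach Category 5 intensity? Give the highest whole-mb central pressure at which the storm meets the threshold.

Category 5 begins at V = 137 kt.
Required ΔP = (137/6.64)^(1/0.652) = 20.633^1.534 ≈ 103.80 mb.
P_c ≤ 1010 − 103.80 = 906.20, so the highest integer P_c is 906 mb.

906 mb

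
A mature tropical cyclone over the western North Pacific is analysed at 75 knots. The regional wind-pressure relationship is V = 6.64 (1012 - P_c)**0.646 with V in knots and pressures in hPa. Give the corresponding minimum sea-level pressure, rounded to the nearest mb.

969 mb

ΔP = (V / 6.64)^(1/0.646) = (75/6.64)^1.548.
75/6.64 = 11.295; 11.295^1.548 ≈ 42.64 mb.
P_c = 1012 − 42.64 = 969.36 ≈ 969 mb.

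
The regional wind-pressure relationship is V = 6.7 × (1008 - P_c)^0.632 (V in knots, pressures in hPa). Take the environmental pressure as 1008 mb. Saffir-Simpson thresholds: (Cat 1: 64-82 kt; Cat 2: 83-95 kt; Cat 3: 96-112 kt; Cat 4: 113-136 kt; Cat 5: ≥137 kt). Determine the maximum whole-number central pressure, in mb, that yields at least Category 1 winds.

972 mb

Category 1 begins at V = 64 kt.
Required ΔP = (64/6.7)^(1/0.632) = 9.552^1.582 ≈ 35.55 mb.
P_c ≤ 1008 − 35.55 = 972.45, so the highest integer P_c is 972 mb.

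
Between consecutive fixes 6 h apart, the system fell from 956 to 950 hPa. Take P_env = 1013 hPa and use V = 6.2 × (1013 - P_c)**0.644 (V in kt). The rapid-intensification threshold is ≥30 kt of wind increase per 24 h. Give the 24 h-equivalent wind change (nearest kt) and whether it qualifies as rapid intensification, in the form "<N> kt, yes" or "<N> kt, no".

V₁: ΔP = 57, V ≈ 6.2 × 57^0.644 ≈ 83.79 kt.
V₂: ΔP = 63, V ≈ 6.2 × 63^0.644 ≈ 89.36 kt.
ΔV over 6 h = 5.57 kt → 24 h equivalent = 5.57 × 24/6 ≈ 22.28 kt.
22 kt < 30 kt ⇒ not rapid intensification.

22 kt, no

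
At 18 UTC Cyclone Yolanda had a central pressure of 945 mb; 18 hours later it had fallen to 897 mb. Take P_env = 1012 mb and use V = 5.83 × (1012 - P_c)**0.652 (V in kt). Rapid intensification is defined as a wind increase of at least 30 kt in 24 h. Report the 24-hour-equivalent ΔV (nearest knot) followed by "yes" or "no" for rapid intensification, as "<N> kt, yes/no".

V₁: ΔP = 67, V ≈ 5.83 × 67^0.652 ≈ 90.42 kt.
V₂: ΔP = 115, V ≈ 5.83 × 115^0.652 ≈ 128.60 kt.
ΔV over 18 h = 38.18 kt → 24 h equivalent = 38.18 × 24/18 ≈ 50.91 kt.
51 kt ≥ 30 kt ⇒ rapid intensification.

51 kt, yes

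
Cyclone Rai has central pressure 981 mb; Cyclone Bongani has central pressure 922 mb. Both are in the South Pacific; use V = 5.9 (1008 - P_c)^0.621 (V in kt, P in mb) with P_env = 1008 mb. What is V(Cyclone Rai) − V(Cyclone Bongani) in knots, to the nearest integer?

Cyclone Rai: ΔP = 27; V ≈ 5.9 × 27^0.621 ≈ 45.68 kt.
Cyclone Bongani: ΔP = 86; V ≈ 5.9 × 86^0.621 ≈ 93.79 kt.
Difference ≈ 45.68 − 93.79 = -48.11 → -48 kt.

-48 kt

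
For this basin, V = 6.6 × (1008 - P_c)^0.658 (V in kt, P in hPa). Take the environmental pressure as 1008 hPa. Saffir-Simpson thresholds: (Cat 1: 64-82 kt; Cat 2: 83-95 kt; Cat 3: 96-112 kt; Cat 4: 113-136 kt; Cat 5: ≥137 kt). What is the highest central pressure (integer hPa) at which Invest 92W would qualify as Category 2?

Category 2 begins at V = 83 kt.
Required ΔP = (83/6.6)^(1/0.658) = 12.576^1.520 ≈ 46.88 hPa.
P_c ≤ 1008 − 46.88 = 961.12, so the highest integer P_c is 961 hPa.

961 hPa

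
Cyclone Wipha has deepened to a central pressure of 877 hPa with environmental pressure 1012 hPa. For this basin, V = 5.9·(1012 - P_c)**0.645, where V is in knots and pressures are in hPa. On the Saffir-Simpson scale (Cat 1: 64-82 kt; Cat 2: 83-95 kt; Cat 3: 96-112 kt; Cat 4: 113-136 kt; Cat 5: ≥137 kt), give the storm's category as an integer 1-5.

5

ΔP = 1012 − 877 = 135 hPa.
V ≈ 5.9 × 135^0.645 = 5.9 × 23.66 ≈ 140 kt.
140 kt falls in the Category 5 band.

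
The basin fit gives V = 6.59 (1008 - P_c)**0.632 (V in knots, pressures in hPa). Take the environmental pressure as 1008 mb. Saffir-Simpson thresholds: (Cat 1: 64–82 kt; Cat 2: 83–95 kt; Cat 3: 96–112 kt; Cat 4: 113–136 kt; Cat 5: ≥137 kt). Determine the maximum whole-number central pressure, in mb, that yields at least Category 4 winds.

Category 4 begins at V = 113 kt.
Required ΔP = (113/6.59)^(1/0.632) = 17.147^1.582 ≈ 89.71 mb.
P_c ≤ 1008 − 89.71 = 918.29, so the highest integer P_c is 918 mb.

918 mb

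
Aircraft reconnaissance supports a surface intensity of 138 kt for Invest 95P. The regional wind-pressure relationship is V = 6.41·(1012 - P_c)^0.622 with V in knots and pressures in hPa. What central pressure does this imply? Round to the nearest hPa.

ΔP = (V / 6.41)^(1/0.622) = (138/6.41)^1.608.
138/6.41 = 21.529; 21.529^1.608 ≈ 139.03 hPa.
P_c = 1012 − 139.03 = 872.97 ≈ 873 hPa.

873 hPa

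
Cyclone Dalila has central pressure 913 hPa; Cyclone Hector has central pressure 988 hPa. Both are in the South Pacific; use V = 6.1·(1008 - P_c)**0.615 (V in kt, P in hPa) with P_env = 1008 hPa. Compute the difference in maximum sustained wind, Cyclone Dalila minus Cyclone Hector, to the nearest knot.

62 kt

Cyclone Dalila: ΔP = 95; V ≈ 6.1 × 95^0.615 ≈ 100.38 kt.
Cyclone Hector: ΔP = 20; V ≈ 6.1 × 20^0.615 ≈ 38.50 kt.
Difference ≈ 100.38 − 38.50 = 61.88 → 62 kt.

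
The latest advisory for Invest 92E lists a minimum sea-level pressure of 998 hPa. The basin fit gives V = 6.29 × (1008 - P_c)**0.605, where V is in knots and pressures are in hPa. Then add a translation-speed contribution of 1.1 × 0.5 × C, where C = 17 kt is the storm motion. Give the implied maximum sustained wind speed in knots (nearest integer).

35 kt

ΔP = 1008 − 998 = 10 hPa.
10^0.605 ≈ 4.027.
V ≈ 6.29 × 4.027 ≈ 25.3 kt.
Translation term: 1.1 × 0.5 × 17 = 9.35 kt.
Corrected V ≈ 34.65 kt → 35 kt.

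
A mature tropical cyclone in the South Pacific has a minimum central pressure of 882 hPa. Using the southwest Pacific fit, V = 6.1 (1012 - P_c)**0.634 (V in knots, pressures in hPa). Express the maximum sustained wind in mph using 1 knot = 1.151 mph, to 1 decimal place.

ΔP = 1012 − 882 = 130 hPa.
V ≈ 6.1 × 130^0.634 = 6.1 × 21.890 ≈ 133.527 kt.
133.527 × 1.151 ≈ 153.69 mph → 153.7 mph.

153.7 mph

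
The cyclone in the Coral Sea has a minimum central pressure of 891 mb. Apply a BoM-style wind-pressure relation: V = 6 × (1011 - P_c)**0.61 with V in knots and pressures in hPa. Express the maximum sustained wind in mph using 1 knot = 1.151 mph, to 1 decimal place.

128.1 mph

ΔP = 1011 − 891 = 120 mb.
V ≈ 6 × 120^0.61 = 6 × 18.548 ≈ 111.289 kt.
111.289 × 1.151 ≈ 128.09 mph → 128.1 mph.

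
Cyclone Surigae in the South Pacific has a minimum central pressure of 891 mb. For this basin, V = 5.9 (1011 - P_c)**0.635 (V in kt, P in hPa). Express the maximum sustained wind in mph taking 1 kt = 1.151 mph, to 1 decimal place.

ΔP = 1011 − 891 = 120 mb.
V ≈ 5.9 × 120^0.635 = 5.9 × 20.906 ≈ 123.348 kt.
123.348 × 1.151 ≈ 141.97 mph → 142.0 mph.

142.0 mph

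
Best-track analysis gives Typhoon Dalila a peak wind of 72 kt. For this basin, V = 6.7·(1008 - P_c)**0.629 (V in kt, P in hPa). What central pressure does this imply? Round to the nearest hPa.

964 hPa

ΔP = (V / 6.7)^(1/0.629) = (72/6.7)^1.590.
72/6.7 = 10.746; 10.746^1.590 ≈ 43.60 hPa.
P_c = 1008 − 43.60 = 964.40 ≈ 964 hPa.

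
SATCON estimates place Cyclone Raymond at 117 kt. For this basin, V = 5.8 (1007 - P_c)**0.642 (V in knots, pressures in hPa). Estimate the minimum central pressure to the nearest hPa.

899 hPa

ΔP = (V / 5.8)^(1/0.642) = (117/5.8)^1.558.
117/5.8 = 20.172; 20.172^1.558 ≈ 107.73 hPa.
P_c = 1007 − 107.73 = 899.27 ≈ 899 hPa.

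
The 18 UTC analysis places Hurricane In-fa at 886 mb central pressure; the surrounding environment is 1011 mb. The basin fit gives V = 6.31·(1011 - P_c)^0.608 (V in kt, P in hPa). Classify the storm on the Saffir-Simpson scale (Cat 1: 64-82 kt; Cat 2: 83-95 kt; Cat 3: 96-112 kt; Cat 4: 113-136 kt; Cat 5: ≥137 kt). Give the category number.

4

ΔP = 1011 − 886 = 125 mb.
V ≈ 6.31 × 125^0.608 = 6.31 × 18.83 ≈ 119 kt.
119 kt falls in the Category 4 band.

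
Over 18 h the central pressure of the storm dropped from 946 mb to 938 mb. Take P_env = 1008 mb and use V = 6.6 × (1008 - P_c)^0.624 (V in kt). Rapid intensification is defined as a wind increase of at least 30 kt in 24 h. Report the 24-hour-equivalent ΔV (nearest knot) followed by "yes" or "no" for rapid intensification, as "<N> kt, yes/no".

9 kt, no

V₁: ΔP = 62, V ≈ 6.6 × 62^0.624 ≈ 86.70 kt.
V₂: ΔP = 70, V ≈ 6.6 × 70^0.624 ≈ 93.52 kt.
ΔV over 18 h = 6.82 kt → 24 h equivalent = 6.82 × 24/18 ≈ 9.09 kt.
9 kt < 30 kt ⇒ not rapid intensification.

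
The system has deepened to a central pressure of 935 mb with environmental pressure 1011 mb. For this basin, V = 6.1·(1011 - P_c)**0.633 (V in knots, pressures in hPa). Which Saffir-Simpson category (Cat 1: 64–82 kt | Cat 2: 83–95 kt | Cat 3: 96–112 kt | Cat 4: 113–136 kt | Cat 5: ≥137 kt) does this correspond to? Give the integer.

ΔP = 1011 − 935 = 76 mb.
V ≈ 6.1 × 76^0.633 = 6.1 × 15.51 ≈ 95 kt.
95 kt falls in the Category 2 band.

2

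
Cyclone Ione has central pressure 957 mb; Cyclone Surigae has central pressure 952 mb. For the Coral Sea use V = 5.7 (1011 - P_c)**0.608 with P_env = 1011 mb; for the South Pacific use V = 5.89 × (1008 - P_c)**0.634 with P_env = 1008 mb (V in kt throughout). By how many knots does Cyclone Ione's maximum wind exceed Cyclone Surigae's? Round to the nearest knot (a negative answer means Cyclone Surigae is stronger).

Cyclone Ione: ΔP = 54; V ≈ 5.7 × 54^0.608 ≈ 64.44 kt.
Cyclone Surigae: ΔP = 56; V ≈ 5.89 × 56^0.634 ≈ 75.59 kt.
Difference ≈ 64.44 − 75.59 = -11.15 → -11 kt.

-11 kt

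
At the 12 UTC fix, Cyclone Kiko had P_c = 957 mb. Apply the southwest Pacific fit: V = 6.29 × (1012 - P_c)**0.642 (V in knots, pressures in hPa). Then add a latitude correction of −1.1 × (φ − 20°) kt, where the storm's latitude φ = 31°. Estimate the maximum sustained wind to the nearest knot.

70 kt

ΔP = 1012 − 957 = 55 mb.
55^0.642 ≈ 13.101.
V ≈ 6.29 × 13.101 ≈ 82.4 kt.
Latitude correction: −1.1 × (31 − 20) = -12.1 kt.
Corrected V ≈ 70.3 kt → 70 kt.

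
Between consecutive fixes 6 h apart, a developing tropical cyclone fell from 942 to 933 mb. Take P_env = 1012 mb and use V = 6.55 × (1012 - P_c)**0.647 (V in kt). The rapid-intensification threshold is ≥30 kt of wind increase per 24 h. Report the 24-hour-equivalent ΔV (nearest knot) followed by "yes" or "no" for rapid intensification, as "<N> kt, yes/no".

V₁: ΔP = 70, V ≈ 6.55 × 70^0.647 ≈ 102.33 kt.
V₂: ΔP = 79, V ≈ 6.55 × 79^0.647 ≈ 110.66 kt.
ΔV over 6 h = 8.33 kt → 24 h equivalent = 8.33 × 24/6 ≈ 33.32 kt.
33 kt ≥ 30 kt ⇒ rapid intensification.

33 kt, yes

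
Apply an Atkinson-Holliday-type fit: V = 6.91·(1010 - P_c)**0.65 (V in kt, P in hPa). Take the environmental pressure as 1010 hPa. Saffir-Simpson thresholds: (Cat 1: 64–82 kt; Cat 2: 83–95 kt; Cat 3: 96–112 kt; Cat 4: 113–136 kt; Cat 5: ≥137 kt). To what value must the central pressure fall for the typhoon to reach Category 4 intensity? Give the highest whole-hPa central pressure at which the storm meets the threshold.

936 hPa

Category 4 begins at V = 113 kt.
Required ΔP = (113/6.91)^(1/0.65) = 16.353^1.538 ≈ 73.63 hPa.
P_c ≤ 1010 − 73.63 = 936.37, so the highest integer P_c is 936 hPa.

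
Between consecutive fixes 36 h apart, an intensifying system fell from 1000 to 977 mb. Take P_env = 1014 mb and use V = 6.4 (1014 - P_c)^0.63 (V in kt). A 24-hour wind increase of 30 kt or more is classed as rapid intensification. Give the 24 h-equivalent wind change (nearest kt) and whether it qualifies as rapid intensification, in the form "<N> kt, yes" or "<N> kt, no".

V₁: ΔP = 14, V ≈ 6.4 × 14^0.63 ≈ 33.75 kt.
V₂: ΔP = 37, V ≈ 6.4 × 37^0.63 ≈ 62.25 kt.
ΔV over 36 h = 28.50 kt → 24 h equivalent = 28.50 × 24/36 ≈ 19.00 kt.
19 kt < 30 kt ⇒ not rapid intensification.

19 kt, no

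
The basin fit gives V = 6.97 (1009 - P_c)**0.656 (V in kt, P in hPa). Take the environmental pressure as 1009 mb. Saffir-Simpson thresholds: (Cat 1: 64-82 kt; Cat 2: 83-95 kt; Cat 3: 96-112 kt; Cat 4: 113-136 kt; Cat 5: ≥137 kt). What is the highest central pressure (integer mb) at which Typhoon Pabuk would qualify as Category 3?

Category 3 begins at V = 96 kt.
Required ΔP = (96/6.97)^(1/0.656) = 13.773^1.524 ≈ 54.49 mb.
P_c ≤ 1009 − 54.49 = 954.51, so the highest integer P_c is 954 mb.

954 mb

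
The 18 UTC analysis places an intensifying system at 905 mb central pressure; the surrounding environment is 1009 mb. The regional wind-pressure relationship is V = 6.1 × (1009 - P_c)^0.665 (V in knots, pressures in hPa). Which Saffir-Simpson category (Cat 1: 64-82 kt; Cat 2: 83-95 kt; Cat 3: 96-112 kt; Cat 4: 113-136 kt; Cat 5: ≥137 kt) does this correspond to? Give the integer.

4

ΔP = 1009 − 905 = 104 mb.
V ≈ 6.1 × 104^0.665 = 6.1 × 21.94 ≈ 134 kt.
134 kt falls in the Category 4 band.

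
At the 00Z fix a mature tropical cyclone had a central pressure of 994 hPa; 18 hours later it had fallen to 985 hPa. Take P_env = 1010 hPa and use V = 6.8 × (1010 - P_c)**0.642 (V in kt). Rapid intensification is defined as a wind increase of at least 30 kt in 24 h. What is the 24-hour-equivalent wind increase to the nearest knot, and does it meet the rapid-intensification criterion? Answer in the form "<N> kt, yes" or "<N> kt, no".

V₁: ΔP = 16, V ≈ 6.8 × 16^0.642 ≈ 40.32 kt.
V₂: ΔP = 25, V ≈ 6.8 × 25^0.642 ≈ 53.70 kt.
ΔV over 18 h = 13.38 kt → 24 h equivalent = 13.38 × 24/18 ≈ 17.84 kt.
18 kt < 30 kt ⇒ not rapid intensification.

18 kt, no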